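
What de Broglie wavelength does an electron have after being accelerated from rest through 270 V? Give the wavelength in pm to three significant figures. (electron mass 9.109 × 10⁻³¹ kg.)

KE = eV = 1.602 × 10⁻¹⁹ × 270.0 = 4.325 × 10⁻¹⁷ J.
p = √(2mKE) = √(2 × 9.109 × 10⁻³¹ × 4.325 × 10⁻¹⁷) = 8.877 × 10⁻²⁴ kg·m/s.
λ = h/p = 6.626 × 10⁻³⁴ / 8.877 × 10⁻²⁴ = 7.46 × 10⁻¹¹ m = 74.6 pm.

λ = 74.6 pm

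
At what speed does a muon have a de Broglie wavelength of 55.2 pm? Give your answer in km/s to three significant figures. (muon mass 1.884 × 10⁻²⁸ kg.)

p = h/λ = 6.626 × 10⁻³⁴ / 5.520 × 10⁻¹¹ = 1.200 × 10⁻²³ kg·m/s.
v = p/m = 1.200 × 10⁻²³ / 1.884 × 10⁻²⁸ = 6.37 × 10⁴ m/s = 63.7 km/s.

v = 63.7 km/s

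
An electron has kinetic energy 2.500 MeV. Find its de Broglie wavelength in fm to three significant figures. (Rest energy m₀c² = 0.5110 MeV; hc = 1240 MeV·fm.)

λ = 418 fm

Total energy E = KE + m₀c² = 2.500 + 0.5110 = 3.0110 MeV.
(pc)² = E² − (m₀c²)² = (3.0110)² − (0.5110)² = 8.805 MeV², so pc = 2.967 MeV.
λ = hc/(pc) = 1240 MeV·fm / 2.967 MeV = 418 fm.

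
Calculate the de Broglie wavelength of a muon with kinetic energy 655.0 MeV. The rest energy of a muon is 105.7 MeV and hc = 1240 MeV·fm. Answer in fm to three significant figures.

λ = 1.65 fm

Total energy E = KE + m₀c² = 655.0 + 105.7 = 760.7 MeV.
(pc)² = E² − (m₀c²)² = (760.7)² − (105.7)² = 5.675 × 10⁵ MeV², so pc = 753.3 MeV.
λ = hc/(pc) = 1240 MeV·fm / 753.3 MeV = 1.65 fm.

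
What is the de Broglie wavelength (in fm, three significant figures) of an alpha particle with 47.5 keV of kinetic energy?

KE = 47.5 keV = 7.610 × 10⁻¹⁵ J.
p = √(2mKE) = √(2 × 6.645 × 10⁻²⁷ × 7.610 × 10⁻¹⁵) = 1.006 × 10⁻²⁰ kg·m/s.
λ = h/p = 6.626 × 10⁻³⁴ / 1.006 × 10⁻²⁰ = 6.59 × 10⁻¹⁴ m = 65.9 fm.

λ = 65.9 fm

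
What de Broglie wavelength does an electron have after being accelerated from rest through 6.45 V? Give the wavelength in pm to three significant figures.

KE = eV = 1.602 × 10⁻¹⁹ × 6.450 = 1.033 × 10⁻¹⁸ J.
p = √(2mKE) = √(2 × 9.109 × 10⁻³¹ × 1.033 × 10⁻¹⁸) = 1.372 × 10⁻²⁴ kg·m/s.
λ = h/p = 6.626 × 10⁻³⁴ / 1.372 × 10⁻²⁴ = 4.83 × 10⁻¹⁰ m = 483 pm.

λ = 483 pm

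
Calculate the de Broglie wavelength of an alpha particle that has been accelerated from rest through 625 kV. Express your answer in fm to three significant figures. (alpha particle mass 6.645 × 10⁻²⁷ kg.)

KE = 2eV = 2 × 1.602 × 10⁻¹⁹ × 6.250 × 10⁵ = 2.003 × 10⁻¹³ J.
p = √(2mKE) = √(2 × 6.645 × 10⁻²⁷ × 2.003 × 10⁻¹³) = 5.159 × 10⁻²⁰ kg·m/s.
λ = h/p = 6.626 × 10⁻³⁴ / 5.159 × 10⁻²⁰ = 1.28 × 10⁻¹⁴ m = 12.8 fm.

λ = 12.8 fm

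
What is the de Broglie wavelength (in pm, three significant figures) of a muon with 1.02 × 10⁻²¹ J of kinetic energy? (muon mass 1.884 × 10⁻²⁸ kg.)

p = √(2mKE) = √(2 × 1.884 × 10⁻²⁸ × 1.020 × 10⁻²¹) = 6.199 × 10⁻²⁵ kg·m/s.
λ = h/p = 6.626 × 10⁻³⁴ / 6.199 × 10⁻²⁵ = 1.07 × 10⁻⁹ m = 1070 pm.

λ = 1070 pm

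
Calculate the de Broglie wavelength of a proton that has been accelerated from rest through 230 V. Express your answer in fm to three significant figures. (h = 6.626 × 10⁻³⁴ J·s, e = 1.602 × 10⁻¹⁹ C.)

λ = 1890 fm

KE = eV = 1.602 × 10⁻¹⁹ × 230.0 = 3.685 × 10⁻¹⁷ J.
p = √(2mKE) = √(2 × 1.673 × 10⁻²⁷ × 3.685 × 10⁻¹⁷) = 3.511 × 10⁻²² kg·m/s.
λ = h/p = 6.626 × 10⁻³⁴ / 3.511 × 10⁻²² = 1.89 × 10⁻¹² m = 1890 fm.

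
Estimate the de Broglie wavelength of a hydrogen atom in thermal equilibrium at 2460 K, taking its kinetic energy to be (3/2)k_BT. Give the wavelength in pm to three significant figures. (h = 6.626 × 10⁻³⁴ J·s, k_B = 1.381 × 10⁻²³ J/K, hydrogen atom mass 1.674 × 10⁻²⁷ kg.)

KE = (3/2)k_BT = 1.5 × 1.381 × 10⁻²³ × 2460 = 5.096 × 10⁻²⁰ J.
p = √(2mKE) = √(2 × 1.674 × 10⁻²⁷ × 5.096 × 10⁻²⁰) = 1.306 × 10⁻²³ kg·m/s.
λ = h/p = 5.07 × 10⁻¹¹ m = 50.7 pm.

λ = 50.7 pm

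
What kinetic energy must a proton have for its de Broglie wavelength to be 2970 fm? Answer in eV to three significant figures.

KE = 92.9 eV

p = h/λ = 6.626 × 10⁻³⁴ / 2.970 × 10⁻¹² = 2.231 × 10⁻²² kg·m/s.
KE = p²/(2m) = (2.231 × 10⁻²²)² / (2 × 1.673 × 10⁻²⁷) = 1.488 × 10⁻¹⁷ J = 92.9 eV.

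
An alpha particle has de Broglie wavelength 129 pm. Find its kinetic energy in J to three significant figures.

p = h/λ = 6.626 × 10⁻³⁴ / 1.290 × 10⁻¹⁰ = 5.136 × 10⁻²⁴ kg·m/s.
KE = p²/(2m) = (5.136 × 10⁻²⁴)² / (2 × 6.645 × 10⁻²⁷) = 1.985 × 10⁻²¹ J = 1.99 × 10⁻²¹ J.

KE = 1.99 × 10⁻²¹ J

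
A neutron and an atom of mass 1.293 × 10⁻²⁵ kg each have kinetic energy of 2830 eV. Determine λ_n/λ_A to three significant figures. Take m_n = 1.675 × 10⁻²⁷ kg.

At fixed KE, p = √(2mKE) so λ = h/p ∝ 1/√m.
λ_n/λ_A = √(m_A/m_n) = √(1.293 × 10⁻²⁵/1.675 × 10⁻²⁷) = √(77.19) = 8.79.

λ_n/λ_A = 8.79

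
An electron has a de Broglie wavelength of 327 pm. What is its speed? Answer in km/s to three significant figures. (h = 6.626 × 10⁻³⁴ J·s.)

v = 2220 km/s

p = h/λ = 6.626 × 10⁻³⁴ / 3.270 × 10⁻¹⁰ = 2.026 × 10⁻²⁴ kg·m/s.
v = p/m = 2.026 × 10⁻²⁴ / 9.109 × 10⁻³¹ = 2.22 × 10⁶ m/s = 2220 km/s.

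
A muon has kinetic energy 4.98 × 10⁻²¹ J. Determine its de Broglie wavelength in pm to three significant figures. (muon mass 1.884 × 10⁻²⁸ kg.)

p = √(2mKE) = √(2 × 1.884 × 10⁻²⁸ × 4.980 × 10⁻²¹) = 1.370 × 10⁻²⁴ kg·m/s.
λ = h/p = 6.626 × 10⁻³⁴ / 1.370 × 10⁻²⁴ = 4.84 × 10⁻¹⁰ m = 484 pm.

λ = 484 pm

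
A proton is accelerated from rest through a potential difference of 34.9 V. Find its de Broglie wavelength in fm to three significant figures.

λ = 4840 fm

KE = eV = 1.602 × 10⁻¹⁹ × 34.90 = 5.591 × 10⁻¹⁸ J.
p = √(2mKE) = √(2 × 1.673 × 10⁻²⁷ × 5.591 × 10⁻¹⁸) = 1.368 × 10⁻²² kg·m/s.
λ = h/p = 6.626 × 10⁻³⁴ / 1.368 × 10⁻²² = 4.84 × 10⁻¹² m = 4840 fm.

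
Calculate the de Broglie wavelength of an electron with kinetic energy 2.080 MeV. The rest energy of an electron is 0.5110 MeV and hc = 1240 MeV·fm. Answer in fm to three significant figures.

Total energy E = KE + m₀c² = 2.080 + 0.5110 = 2.5910 MeV.
(pc)² = E² − (m₀c²)² = (2.5910)² − (0.5110)² = 6.452 MeV², so pc = 2.540 MeV.
λ = hc/(pc) = 1240 MeV·fm / 2.540 MeV = 488 fm.

λ = 488 fm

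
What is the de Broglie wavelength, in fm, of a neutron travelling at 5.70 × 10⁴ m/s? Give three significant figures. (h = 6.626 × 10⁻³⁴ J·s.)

p = mv = 1.675 × 10⁻²⁷ × 5.70 × 10⁴ = 9.548 × 10⁻²³ kg·m/s.
λ = h/p = 6.626 × 10⁻³⁴ / 9.548 × 10⁻²³ = 6.94 × 10⁻¹² m = 6940 fm.

λ = 6940 fm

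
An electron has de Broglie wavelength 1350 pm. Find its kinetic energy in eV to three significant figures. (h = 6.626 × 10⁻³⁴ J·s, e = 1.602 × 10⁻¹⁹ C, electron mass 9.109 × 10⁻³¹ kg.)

KE = 0.825 eV

p = h/λ = 6.626 × 10⁻³⁴ / 1.350 × 10⁻⁹ = 4.908 × 10⁻²⁵ kg·m/s.
KE = p²/(2m) = (4.908 × 10⁻²⁵)² / (2 × 9.109 × 10⁻³¹) = 1.322 × 10⁻¹⁹ J = 0.825 eV.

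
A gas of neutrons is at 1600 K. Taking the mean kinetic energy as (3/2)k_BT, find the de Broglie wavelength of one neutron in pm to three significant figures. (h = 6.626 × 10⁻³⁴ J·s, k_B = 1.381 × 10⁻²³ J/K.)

KE = (3/2)k_BT = 1.5 × 1.381 × 10⁻²³ × 1600 = 3.314 × 10⁻²⁰ J.
p = √(2mKE) = √(2 × 1.675 × 10⁻²⁷ × 3.314 × 10⁻²⁰) = 1.054 × 10⁻²³ kg·m/s.
λ = h/p = 6.29 × 10⁻¹¹ m = 62.9 pm.

λ = 62.9 pm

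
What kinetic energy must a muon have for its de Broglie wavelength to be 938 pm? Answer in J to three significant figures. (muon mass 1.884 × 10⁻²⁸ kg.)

KE = 1.32 × 10⁻²¹ J

p = h/λ = 6.626 × 10⁻³⁴ / 9.380 × 10⁻¹⁰ = 7.064 × 10⁻²⁵ kg·m/s.
KE = p²/(2m) = (7.064 × 10⁻²⁵)² / (2 × 1.884 × 10⁻²⁸) = 1.324 × 10⁻²¹ J = 1.32 × 10⁻²¹ J.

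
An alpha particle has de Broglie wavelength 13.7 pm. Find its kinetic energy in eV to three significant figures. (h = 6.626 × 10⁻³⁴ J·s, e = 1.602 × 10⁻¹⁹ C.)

KE = 1.10 eV

p = h/λ = 6.626 × 10⁻³⁴ / 1.370 × 10⁻¹¹ = 4.836 × 10⁻²³ kg·m/s.
KE = p²/(2m) = (4.836 × 10⁻²³)² / (2 × 6.645 × 10⁻²⁷) = 1.760 × 10⁻¹⁹ J = 1.10 eV.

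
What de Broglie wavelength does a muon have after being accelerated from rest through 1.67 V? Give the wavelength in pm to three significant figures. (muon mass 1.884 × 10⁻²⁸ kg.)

λ = 66.0 pm

KE = eV = 1.602 × 10⁻¹⁹ × 1.670 = 2.675 × 10⁻¹⁹ J.
p = √(2mKE) = √(2 × 1.884 × 10⁻²⁸ × 2.675 × 10⁻¹⁹) = 1.004 × 10⁻²³ kg·m/s.
λ = h/p = 6.626 × 10⁻³⁴ / 1.004 × 10⁻²³ = 6.60 × 10⁻¹¹ m = 66.0 pm.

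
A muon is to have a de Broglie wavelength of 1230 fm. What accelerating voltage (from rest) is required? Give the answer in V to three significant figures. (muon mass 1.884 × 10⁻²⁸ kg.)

V = 4810 V

p = h/λ = 6.626 × 10⁻³⁴ / 1.230 × 10⁻¹² = 5.387 × 10⁻²² kg·m/s.
KE = p²/(2m) = 7.702 × 10⁻¹⁶ J.
V = KE/e = 7.702 × 10⁻¹⁶ / (1.602 × 10⁻¹⁹) = 4810 V.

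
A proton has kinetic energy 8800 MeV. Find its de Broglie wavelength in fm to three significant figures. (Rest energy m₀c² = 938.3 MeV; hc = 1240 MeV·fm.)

λ = 0.128 fm

Total energy E = KE + m₀c² = 8800 + 938.3 = 9738.3 MeV.
(pc)² = E² − (m₀c²)² = (9738.3)² − (938.3)² = 9.395 × 10⁷ MeV², so pc = 9693 MeV.
λ = hc/(pc) = 1240 MeV·fm / 9693 MeV = 0.128 fm.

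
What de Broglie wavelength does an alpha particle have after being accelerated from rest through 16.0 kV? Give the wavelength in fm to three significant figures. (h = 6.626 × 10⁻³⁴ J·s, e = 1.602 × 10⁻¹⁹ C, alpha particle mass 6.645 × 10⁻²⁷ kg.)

KE = 2eV = 2 × 1.602 × 10⁻¹⁹ × 1.600 × 10⁴ = 5.126 × 10⁻¹⁵ J.
p = √(2mKE) = √(2 × 6.645 × 10⁻²⁷ × 5.126 × 10⁻¹⁵) = 8.254 × 10⁻²¹ kg·m/s.
λ = h/p = 6.626 × 10⁻³⁴ / 8.254 × 10⁻²¹ = 8.03 × 10⁻¹⁴ m = 80.3 fm.

λ = 80.3 fm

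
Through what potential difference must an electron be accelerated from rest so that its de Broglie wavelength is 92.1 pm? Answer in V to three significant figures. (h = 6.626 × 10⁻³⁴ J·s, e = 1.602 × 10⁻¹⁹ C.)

p = h/λ = 6.626 × 10⁻³⁴ / 9.210 × 10⁻¹¹ = 7.194 × 10⁻²⁴ kg·m/s.
KE = p²/(2m) = 2.841 × 10⁻¹⁷ J.
V = KE/e = 2.841 × 10⁻¹⁷ / (1.602 × 10⁻¹⁹) = 177 V.

V = 177 V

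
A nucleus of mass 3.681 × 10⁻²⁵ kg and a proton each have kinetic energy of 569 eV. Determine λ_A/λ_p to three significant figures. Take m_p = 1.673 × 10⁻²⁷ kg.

At fixed KE, p = √(2mKE) so λ = h/p ∝ 1/√m.
λ_A/λ_p = √(m_p/m_A) = √(1.673 × 10⁻²⁷/3.681 × 10⁻²⁵) = √(4.545 × 10⁻³) = 0.0674.

λ_A/λ_p = 0.0674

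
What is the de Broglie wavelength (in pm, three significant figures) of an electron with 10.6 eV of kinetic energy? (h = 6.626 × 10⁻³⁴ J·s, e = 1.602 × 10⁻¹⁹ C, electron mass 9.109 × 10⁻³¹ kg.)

KE = 10.6 eV = 1.698 × 10⁻¹⁸ J.
p = √(2mKE) = √(2 × 9.109 × 10⁻³¹ × 1.698 × 10⁻¹⁸) = 1.759 × 10⁻²⁴ kg·m/s.
λ = h/p = 6.626 × 10⁻³⁴ / 1.759 × 10⁻²⁴ = 3.77 × 10⁻¹⁰ m = 377 pm.

λ = 377 pm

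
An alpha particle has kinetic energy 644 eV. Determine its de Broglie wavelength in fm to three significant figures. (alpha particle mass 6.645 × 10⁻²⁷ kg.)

λ = 566 fm

KE = 644 eV = 1.032 × 10⁻¹⁶ J.
p = √(2mKE) = √(2 × 6.645 × 10⁻²⁷ × 1.032 × 10⁻¹⁶) = 1.171 × 10⁻²¹ kg·m/s.
λ = h/p = 6.626 × 10⁻³⁴ / 1.171 × 10⁻²¹ = 5.66 × 10⁻¹³ m = 566 fm.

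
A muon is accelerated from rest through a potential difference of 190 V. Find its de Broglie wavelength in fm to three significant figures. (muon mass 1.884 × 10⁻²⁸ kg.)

KE = eV = 1.602 × 10⁻¹⁹ × 190.0 = 3.044 × 10⁻¹⁷ J.
p = √(2mKE) = √(2 × 1.884 × 10⁻²⁸ × 3.044 × 10⁻¹⁷) = 1.071 × 10⁻²² kg·m/s.
λ = h/p = 6.626 × 10⁻³⁴ / 1.071 × 10⁻²² = 6.19 × 10⁻¹² m = 6190 fm.

λ = 6190 fm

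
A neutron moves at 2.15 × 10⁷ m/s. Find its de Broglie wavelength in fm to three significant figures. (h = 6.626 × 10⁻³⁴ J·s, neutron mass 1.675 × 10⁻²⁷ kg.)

λ = 18.4 fm

p = mv = 1.675 × 10⁻²⁷ × 2.15 × 10⁷ = 3.601 × 10⁻²⁰ kg·m/s.
λ = h/p = 6.626 × 10⁻³⁴ / 3.601 × 10⁻²⁰ = 1.84 × 10⁻¹⁴ m = 18.4 fm.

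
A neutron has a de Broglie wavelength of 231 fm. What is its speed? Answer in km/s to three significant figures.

p = h/λ = 6.626 × 10⁻³⁴ / 2.310 × 10⁻¹³ = 2.868 × 10⁻²¹ kg·m/s.
v = p/m = 2.868 × 10⁻²¹ / 1.675 × 10⁻²⁷ = 1.71 × 10⁶ m/s = 1710 km/s.

v = 1710 km/s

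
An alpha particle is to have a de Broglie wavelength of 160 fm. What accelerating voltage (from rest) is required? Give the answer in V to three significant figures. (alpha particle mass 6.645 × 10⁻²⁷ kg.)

V = 4030 V

p = h/λ = 6.626 × 10⁻³⁴ / 1.600 × 10⁻¹³ = 4.141 × 10⁻²¹ kg·m/s.
KE = p²/(2m) = 1.290 × 10⁻¹⁵ J.
V = KE/2e = 1.290 × 10⁻¹⁵ / (2 × 1.602 × 10⁻¹⁹) = 4030 V.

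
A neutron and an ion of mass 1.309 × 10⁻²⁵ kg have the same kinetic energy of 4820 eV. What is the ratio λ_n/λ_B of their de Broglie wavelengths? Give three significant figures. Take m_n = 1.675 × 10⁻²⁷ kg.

λ_n/λ_B = 8.84

At fixed KE, p = √(2mKE) so λ = h/p ∝ 1/√m.
λ_n/λ_B = √(m_B/m_n) = √(1.309 × 10⁻²⁵/1.675 × 10⁻²⁷) = √(78.15) = 8.84.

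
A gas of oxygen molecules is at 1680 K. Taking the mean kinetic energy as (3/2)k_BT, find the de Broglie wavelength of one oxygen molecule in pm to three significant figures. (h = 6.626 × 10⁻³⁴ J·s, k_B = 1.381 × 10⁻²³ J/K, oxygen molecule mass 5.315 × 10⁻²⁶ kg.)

λ = 10.9 pm

KE = (3/2)k_BT = 1.5 × 1.381 × 10⁻²³ × 1680 = 3.480 × 10⁻²⁰ J.
p = √(2mKE) = √(2 × 5.315 × 10⁻²⁶ × 3.480 × 10⁻²⁰) = 6.082 × 10⁻²³ kg·m/s.
λ = h/p = 1.09 × 10⁻¹¹ m = 10.9 pm.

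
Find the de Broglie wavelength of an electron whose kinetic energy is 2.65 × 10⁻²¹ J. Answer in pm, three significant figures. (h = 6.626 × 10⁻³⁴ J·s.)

λ = 9540 pm

p = √(2mKE) = √(2 × 9.109 × 10⁻³¹ × 2.650 × 10⁻²¹) = 6.948 × 10⁻²⁶ kg·m/s.
λ = h/p = 6.626 × 10⁻³⁴ / 6.948 × 10⁻²⁶ = 9.54 × 10⁻⁹ m = 9540 pm.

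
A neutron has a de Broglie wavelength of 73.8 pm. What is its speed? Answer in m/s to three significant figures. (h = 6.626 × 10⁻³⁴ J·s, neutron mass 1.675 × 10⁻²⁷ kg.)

v = 5360 m/s

p = h/λ = 6.626 × 10⁻³⁴ / 7.380 × 10⁻¹¹ = 8.978 × 10⁻²⁴ kg·m/s.
v = p/m = 8.978 × 10⁻²⁴ / 1.675 × 10⁻²⁷ = 5.36 × 10³ m/s = 5360 m/s.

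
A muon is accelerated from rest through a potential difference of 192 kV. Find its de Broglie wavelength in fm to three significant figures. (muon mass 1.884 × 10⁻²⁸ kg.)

KE = eV = 1.602 × 10⁻¹⁹ × 1.920 × 10⁵ = 3.076 × 10⁻¹⁴ J.
p = √(2mKE) = √(2 × 1.884 × 10⁻²⁸ × 3.076 × 10⁻¹⁴) = 3.404 × 10⁻²¹ kg·m/s.
λ = h/p = 6.626 × 10⁻³⁴ / 3.404 × 10⁻²¹ = 1.95 × 10⁻¹³ m = 195 fm.

λ = 195 fm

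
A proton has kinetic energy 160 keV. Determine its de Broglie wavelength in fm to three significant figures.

KE = 160 keV = 2.563 × 10⁻¹⁴ J.
p = √(2mKE) = √(2 × 1.673 × 10⁻²⁷ × 2.563 × 10⁻¹⁴) = 9.261 × 10⁻²¹ kg·m/s.
λ = h/p = 6.626 × 10⁻³⁴ / 9.261 × 10⁻²¹ = 7.15 × 10⁻¹⁴ m = 71.5 fm.

λ = 71.5 fm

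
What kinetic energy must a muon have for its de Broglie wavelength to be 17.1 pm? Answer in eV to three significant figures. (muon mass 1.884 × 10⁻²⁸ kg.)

KE = 24.9 eV

p = h/λ = 6.626 × 10⁻³⁴ / 1.710 × 10⁻¹¹ = 3.875 × 10⁻²³ kg·m/s.
KE = p²/(2m) = (3.875 × 10⁻²³)² / (2 × 1.884 × 10⁻²⁸) = 3.985 × 10⁻¹⁸ J = 24.9 eV.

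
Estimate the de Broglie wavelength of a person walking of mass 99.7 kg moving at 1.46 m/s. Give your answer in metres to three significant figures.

λ = 4.55 × 10⁻³⁶ m

p = mv = 99.7 × 1.46 = 1.456 × 10² kg·m/s.
λ = h/p = 6.626 × 10⁻³⁴ / 1.456 × 10² = 4.55 × 10⁻³⁶ m.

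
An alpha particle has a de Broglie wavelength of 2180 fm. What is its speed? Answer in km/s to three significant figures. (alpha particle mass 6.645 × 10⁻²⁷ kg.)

p = h/λ = 6.626 × 10⁻³⁴ / 2.180 × 10⁻¹² = 3.039 × 10⁻²² kg·m/s.
v = p/m = 3.039 × 10⁻²² / 6.645 × 10⁻²⁷ = 4.57 × 10⁴ m/s = 45.7 km/s.

v = 45.7 km/s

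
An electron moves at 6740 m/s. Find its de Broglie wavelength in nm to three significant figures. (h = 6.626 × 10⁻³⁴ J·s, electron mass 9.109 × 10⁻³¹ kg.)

p = mv = 9.109 × 10⁻³¹ × 6740 = 6.139 × 10⁻²⁷ kg·m/s.
λ = h/p = 6.626 × 10⁻³⁴ / 6.139 × 10⁻²⁷ = 1.08 × 10⁻⁷ m = 108 nm.

λ = 108 nm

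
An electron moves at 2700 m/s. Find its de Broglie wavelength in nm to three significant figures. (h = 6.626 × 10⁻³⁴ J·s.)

p = mv = 9.109 × 10⁻³¹ × 2700 = 2.459 × 10⁻²⁷ kg·m/s.
λ = h/p = 6.626 × 10⁻³⁴ / 2.459 × 10⁻²⁷ = 2.69 × 10⁻⁷ m = 269 nm.

λ = 269 nm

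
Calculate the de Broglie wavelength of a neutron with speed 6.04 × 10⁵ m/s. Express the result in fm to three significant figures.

p = mv = 1.675 × 10⁻²⁷ × 6.04 × 10⁵ = 1.012 × 10⁻²¹ kg·m/s.
λ = h/p = 6.626 × 10⁻³⁴ / 1.012 × 10⁻²¹ = 6.55 × 10⁻¹³ m = 655 fm.

λ = 655 fm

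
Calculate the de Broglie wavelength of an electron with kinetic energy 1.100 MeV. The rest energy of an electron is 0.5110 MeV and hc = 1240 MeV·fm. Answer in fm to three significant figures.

Total energy E = KE + m₀c² = 1.100 + 0.5110 = 1.6110 MeV.
(pc)² = E² − (m₀c²)² = (1.6110)² − (0.5110)² = 2.334 MeV², so pc = 1.528 MeV.
λ = hc/(pc) = 1240 MeV·fm / 1.528 MeV = 812 fm.

λ = 812 fm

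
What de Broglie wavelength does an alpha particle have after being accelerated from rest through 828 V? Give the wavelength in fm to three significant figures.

λ = 353 fm

KE = 2eV = 2 × 1.602 × 10⁻¹⁹ × 828.0 = 2.653 × 10⁻¹⁶ J.
p = √(2mKE) = √(2 × 6.645 × 10⁻²⁷ × 2.653 × 10⁻¹⁶) = 1.878 × 10⁻²¹ kg·m/s.
λ = h/p = 6.626 × 10⁻³⁴ / 1.878 × 10⁻²¹ = 3.53 × 10⁻¹³ m = 353 fm.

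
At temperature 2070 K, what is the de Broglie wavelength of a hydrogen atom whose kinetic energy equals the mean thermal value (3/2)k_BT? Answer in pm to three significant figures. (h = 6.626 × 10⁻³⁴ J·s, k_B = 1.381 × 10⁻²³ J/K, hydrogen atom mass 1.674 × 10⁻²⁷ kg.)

λ = 55.3 pm

KE = (3/2)k_BT = 1.5 × 1.381 × 10⁻²³ × 2070 = 4.288 × 10⁻²⁰ J.
p = √(2mKE) = √(2 × 1.674 × 10⁻²⁷ × 4.288 × 10⁻²⁰) = 1.198 × 10⁻²³ kg·m/s.
λ = h/p = 5.53 × 10⁻¹¹ m = 55.3 pm.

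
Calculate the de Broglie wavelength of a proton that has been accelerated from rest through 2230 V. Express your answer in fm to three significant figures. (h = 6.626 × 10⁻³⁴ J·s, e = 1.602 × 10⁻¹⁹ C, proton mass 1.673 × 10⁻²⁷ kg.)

λ = 606 fm

KE = eV = 1.602 × 10⁻¹⁹ × 2230 = 3.572 × 10⁻¹⁶ J.
p = √(2mKE) = √(2 × 1.673 × 10⁻²⁷ × 3.572 × 10⁻¹⁶) = 1.093 × 10⁻²¹ kg·m/s.
λ = h/p = 6.626 × 10⁻³⁴ / 1.093 × 10⁻²¹ = 6.06 × 10⁻¹³ m = 606 fm.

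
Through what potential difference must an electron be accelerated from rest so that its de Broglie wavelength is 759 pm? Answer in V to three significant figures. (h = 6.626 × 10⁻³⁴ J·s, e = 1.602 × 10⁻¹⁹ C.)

V = 2.61 V

p = h/λ = 6.626 × 10⁻³⁴ / 7.590 × 10⁻¹⁰ = 8.730 × 10⁻²⁵ kg·m/s.
KE = p²/(2m) = 4.183 × 10⁻¹⁹ J.
V = KE/e = 4.183 × 10⁻¹⁹ / (1.602 × 10⁻¹⁹) = 2.61 V.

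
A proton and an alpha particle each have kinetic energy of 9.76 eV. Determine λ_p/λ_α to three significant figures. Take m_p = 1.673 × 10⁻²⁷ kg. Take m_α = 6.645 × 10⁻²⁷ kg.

At fixed KE, p = √(2mKE) so λ = h/p ∝ 1/√m.
λ_p/λ_α = √(m_α/m_p) = √(6.645 × 10⁻²⁷/1.673 × 10⁻²⁷) = √(3.972) = 1.99.

λ_p/λ_α = 1.99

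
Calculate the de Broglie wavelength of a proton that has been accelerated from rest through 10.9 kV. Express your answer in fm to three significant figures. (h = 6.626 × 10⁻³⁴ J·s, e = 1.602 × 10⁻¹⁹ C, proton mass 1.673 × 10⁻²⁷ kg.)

KE = eV = 1.602 × 10⁻¹⁹ × 1.090 × 10⁴ = 1.746 × 10⁻¹⁵ J.
p = √(2mKE) = √(2 × 1.673 × 10⁻²⁷ × 1.746 × 10⁻¹⁵) = 2.417 × 10⁻²¹ kg·m/s.
λ = h/p = 6.626 × 10⁻³⁴ / 2.417 × 10⁻²¹ = 2.74 × 10⁻¹³ m = 274 fm.

λ = 274 fm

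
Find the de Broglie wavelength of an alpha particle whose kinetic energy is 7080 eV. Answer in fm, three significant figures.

λ = 171 fm

KE = 7080 eV = 1.134 × 10⁻¹⁵ J.
p = √(2mKE) = √(2 × 6.645 × 10⁻²⁷ × 1.134 × 10⁻¹⁵) = 3.882 × 10⁻²¹ kg·m/s.
λ = h/p = 6.626 × 10⁻³⁴ / 3.882 × 10⁻²¹ = 1.71 × 10⁻¹³ m = 171 fm.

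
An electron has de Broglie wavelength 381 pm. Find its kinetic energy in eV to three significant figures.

p = h/λ = 6.626 × 10⁻³⁴ / 3.810 × 10⁻¹⁰ = 1.739 × 10⁻²⁴ kg·m/s.
KE = p²/(2m) = (1.739 × 10⁻²⁴)² / (2 × 9.109 × 10⁻³¹) = 1.660 × 10⁻¹⁸ J = 10.4 eV.

KE = 10.4 eV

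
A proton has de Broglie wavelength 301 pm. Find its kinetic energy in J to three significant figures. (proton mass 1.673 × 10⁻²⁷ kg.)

p = h/λ = 6.626 × 10⁻³⁴ / 3.010 × 10⁻¹⁰ = 2.201 × 10⁻²⁴ kg·m/s.
KE = p²/(2m) = (2.201 × 10⁻²⁴)² / (2 × 1.673 × 10⁻²⁷) = 1.448 × 10⁻²¹ J = 1.45 × 10⁻²¹ J.

KE = 1.45 × 10⁻²¹ J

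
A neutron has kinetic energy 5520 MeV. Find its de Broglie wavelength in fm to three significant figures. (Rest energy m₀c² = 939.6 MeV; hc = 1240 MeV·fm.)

Total energy E = KE + m₀c² = 5520 + 939.6 = 6459.6 MeV.
(pc)² = E² − (m₀c²)² = (6459.6)² − (939.6)² = 4.084 × 10⁷ MeV², so pc = 6391 MeV.
λ = hc/(pc) = 1240 MeV·fm / 6391 MeV = 0.194 fm.

λ = 0.194 fm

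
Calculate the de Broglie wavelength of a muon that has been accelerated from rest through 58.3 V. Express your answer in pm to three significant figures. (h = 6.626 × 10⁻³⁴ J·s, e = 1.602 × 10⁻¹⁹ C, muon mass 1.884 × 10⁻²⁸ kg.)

λ = 11.2 pm

KE = eV = 1.602 × 10⁻¹⁹ × 58.30 = 9.340 × 10⁻¹⁸ J.
p = √(2mKE) = √(2 × 1.884 × 10⁻²⁸ × 9.340 × 10⁻¹⁸) = 5.932 × 10⁻²³ kg·m/s.
λ = h/p = 6.626 × 10⁻³⁴ / 5.932 × 10⁻²³ = 1.12 × 10⁻¹¹ m = 11.2 pm.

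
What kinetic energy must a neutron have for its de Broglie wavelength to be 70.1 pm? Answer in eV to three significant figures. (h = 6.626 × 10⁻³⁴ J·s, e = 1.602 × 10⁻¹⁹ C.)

p = h/λ = 6.626 × 10⁻³⁴ / 7.010 × 10⁻¹¹ = 9.452 × 10⁻²⁴ kg·m/s.
KE = p²/(2m) = (9.452 × 10⁻²⁴)² / (2 × 1.675 × 10⁻²⁷) = 2.667 × 10⁻²⁰ J = 0.166 eV.

KE = 0.166 eV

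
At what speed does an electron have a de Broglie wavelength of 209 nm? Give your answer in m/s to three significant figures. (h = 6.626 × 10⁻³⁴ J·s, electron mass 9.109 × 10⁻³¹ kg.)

v = 3480 m/s

p = h/λ = 6.626 × 10⁻³⁴ / 2.090 × 10⁻⁷ = 3.170 × 10⁻²⁷ kg·m/s.
v = p/m = 3.170 × 10⁻²⁷ / 9.109 × 10⁻³¹ = 3.48 × 10³ m/s = 3480 m/s.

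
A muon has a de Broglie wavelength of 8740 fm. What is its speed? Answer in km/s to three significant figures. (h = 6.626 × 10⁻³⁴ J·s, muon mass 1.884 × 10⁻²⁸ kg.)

p = h/λ = 6.626 × 10⁻³⁴ / 8.740 × 10⁻¹² = 7.581 × 10⁻²³ kg·m/s.
v = p/m = 7.581 × 10⁻²³ / 1.884 × 10⁻²⁸ = 4.02 × 10⁵ m/s = 402 km/s.

v = 402 km/s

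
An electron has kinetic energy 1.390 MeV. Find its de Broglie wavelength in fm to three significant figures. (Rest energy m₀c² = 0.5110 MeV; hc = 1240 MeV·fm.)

λ = 677 fm

Total energy E = KE + m₀c² = 1.390 + 0.5110 = 1.9010 MeV.
(pc)² = E² − (m₀c²)² = (1.9010)² − (0.5110)² = 3.353 MeV², so pc = 1.831 MeV.
λ = hc/(pc) = 1240 MeV·fm / 1.831 MeV = 677 fm.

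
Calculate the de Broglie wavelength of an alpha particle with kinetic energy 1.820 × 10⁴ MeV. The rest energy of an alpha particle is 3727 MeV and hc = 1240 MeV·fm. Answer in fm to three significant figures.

Total energy E = KE + m₀c² = 1.820 × 10⁴ + 3727 = 21927 MeV.
(pc)² = E² − (m₀c²)² = (21927)² − (3727)² = 4.669 × 10⁸ MeV², so pc = 2.161 × 10⁴ MeV.
λ = hc/(pc) = 1240 MeV·fm / 2.161 × 10⁴ MeV = 0.0574 fm.

λ = 0.0574 fm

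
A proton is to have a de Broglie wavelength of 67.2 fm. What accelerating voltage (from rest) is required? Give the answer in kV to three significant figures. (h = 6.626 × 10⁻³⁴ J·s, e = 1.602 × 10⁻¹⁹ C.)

p = h/λ = 6.626 × 10⁻³⁴ / 6.720 × 10⁻¹⁴ = 9.860 × 10⁻²¹ kg·m/s.
KE = p²/(2m) = 2.906 × 10⁻¹⁴ J.
V = KE/e = 2.906 × 10⁻¹⁴ / (1.602 × 10⁻¹⁹) = 181 kV.

V = 181 kV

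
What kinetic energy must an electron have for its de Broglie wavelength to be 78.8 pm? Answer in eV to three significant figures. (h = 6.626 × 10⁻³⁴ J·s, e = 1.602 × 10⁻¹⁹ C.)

p = h/λ = 6.626 × 10⁻³⁴ / 7.880 × 10⁻¹¹ = 8.409 × 10⁻²⁴ kg·m/s.
KE = p²/(2m) = (8.409 × 10⁻²⁴)² / (2 × 9.109 × 10⁻³¹) = 3.881 × 10⁻¹⁷ J = 242 eV.

KE = 242 eV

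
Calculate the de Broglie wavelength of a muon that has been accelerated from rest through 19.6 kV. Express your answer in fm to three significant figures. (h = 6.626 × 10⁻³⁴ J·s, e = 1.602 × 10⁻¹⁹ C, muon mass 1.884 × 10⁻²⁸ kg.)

λ = 609 fm

KE = eV = 1.602 × 10⁻¹⁹ × 1.960 × 10⁴ = 3.140 × 10⁻¹⁵ J.
p = √(2mKE) = √(2 × 1.884 × 10⁻²⁸ × 3.140 × 10⁻¹⁵) = 1.088 × 10⁻²¹ kg·m/s.
λ = h/p = 6.626 × 10⁻³⁴ / 1.088 × 10⁻²¹ = 6.09 × 10⁻¹³ m = 609 fm.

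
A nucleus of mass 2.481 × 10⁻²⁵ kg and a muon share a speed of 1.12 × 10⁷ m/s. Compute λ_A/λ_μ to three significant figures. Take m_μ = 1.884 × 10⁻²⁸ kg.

λ_A/λ_μ = 7.59 × 10⁻⁴

At fixed v, p = mv so λ = h/(mv) ∝ 1/m.
λ_A/λ_μ = m_μ/m_A = 1.884 × 10⁻²⁸/2.481 × 10⁻²⁵ = 7.59 × 10⁻⁴.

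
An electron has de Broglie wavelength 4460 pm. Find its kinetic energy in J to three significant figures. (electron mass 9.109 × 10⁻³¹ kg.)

p = h/λ = 6.626 × 10⁻³⁴ / 4.460 × 10⁻⁹ = 1.486 × 10⁻²⁵ kg·m/s.
KE = p²/(2m) = (1.486 × 10⁻²⁵)² / (2 × 9.109 × 10⁻³¹) = 1.212 × 10⁻²⁰ J = 1.21 × 10⁻²⁰ J.

KE = 1.21 × 10⁻²⁰ J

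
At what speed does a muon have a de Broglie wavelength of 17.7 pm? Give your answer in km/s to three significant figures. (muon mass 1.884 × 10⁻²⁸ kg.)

p = h/λ = 6.626 × 10⁻³⁴ / 1.770 × 10⁻¹¹ = 3.744 × 10⁻²³ kg·m/s.
v = p/m = 3.744 × 10⁻²³ / 1.884 × 10⁻²⁸ = 1.99 × 10⁵ m/s = 199 km/s.

v = 199 km/s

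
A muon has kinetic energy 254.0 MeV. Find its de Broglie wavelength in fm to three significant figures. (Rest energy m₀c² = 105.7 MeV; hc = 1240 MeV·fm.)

Total energy E = KE + m₀c² = 254.0 + 105.7 = 359.7 MeV.
(pc)² = E² − (m₀c²)² = (359.7)² − (105.7)² = 1.182 × 10⁵ MeV², so pc = 343.8 MeV.
λ = hc/(pc) = 1240 MeV·fm / 343.8 MeV = 3.61 fm.

λ = 3.61 fm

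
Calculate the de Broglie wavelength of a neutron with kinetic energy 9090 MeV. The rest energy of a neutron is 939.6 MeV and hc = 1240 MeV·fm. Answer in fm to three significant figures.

λ = 0.124 fm

Total energy E = KE + m₀c² = 9090 + 939.6 = 10029.6 MeV.
(pc)² = E² − (m₀c²)² = (10029.6)² − (939.6)² = 9.971 × 10⁷ MeV², so pc = 9985 MeV.
λ = hc/(pc) = 1240 MeV·fm / 9985 MeV = 0.124 fm.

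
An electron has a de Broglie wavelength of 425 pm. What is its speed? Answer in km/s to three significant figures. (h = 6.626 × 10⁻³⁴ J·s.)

p = h/λ = 6.626 × 10⁻³⁴ / 4.250 × 10⁻¹⁰ = 1.559 × 10⁻²⁴ kg·m/s.
v = p/m = 1.559 × 10⁻²⁴ / 9.109 × 10⁻³¹ = 1.71 × 10⁶ m/s = 1710 km/s.

v = 1710 km/s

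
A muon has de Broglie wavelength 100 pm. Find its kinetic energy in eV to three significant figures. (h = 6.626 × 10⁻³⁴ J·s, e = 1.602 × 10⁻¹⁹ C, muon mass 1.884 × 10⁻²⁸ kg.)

p = h/λ = 6.626 × 10⁻³⁴ / 1.000 × 10⁻¹⁰ = 6.626 × 10⁻²⁴ kg·m/s.
KE = p²/(2m) = (6.626 × 10⁻²⁴)² / (2 × 1.884 × 10⁻²⁸) = 1.165 × 10⁻¹⁹ J = 0.727 eV.

KE = 0.727 eV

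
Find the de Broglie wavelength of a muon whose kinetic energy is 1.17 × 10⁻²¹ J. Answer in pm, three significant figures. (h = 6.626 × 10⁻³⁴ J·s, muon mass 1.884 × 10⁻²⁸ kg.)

p = √(2mKE) = √(2 × 1.884 × 10⁻²⁸ × 1.170 × 10⁻²¹) = 6.640 × 10⁻²⁵ kg·m/s.
λ = h/p = 6.626 × 10⁻³⁴ / 6.640 × 10⁻²⁵ = 9.98 × 10⁻¹⁰ m = 998 pm.

λ = 998 pm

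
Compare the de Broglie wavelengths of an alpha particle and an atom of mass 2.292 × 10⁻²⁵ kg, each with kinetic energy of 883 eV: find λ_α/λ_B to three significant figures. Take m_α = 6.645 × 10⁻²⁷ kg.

At fixed KE, p = √(2mKE) so λ = h/p ∝ 1/√m.
λ_α/λ_B = √(m_B/m_α) = √(2.292 × 10⁻²⁵/6.645 × 10⁻²⁷) = √(34.49) = 5.87.

λ_α/λ_B = 5.87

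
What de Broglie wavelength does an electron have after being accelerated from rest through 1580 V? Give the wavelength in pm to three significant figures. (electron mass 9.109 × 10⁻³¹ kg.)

λ = 30.9 pm

KE = eV = 1.602 × 10⁻¹⁹ × 1580 = 2.531 × 10⁻¹⁶ J.
p = √(2mKE) = √(2 × 9.109 × 10⁻³¹ × 2.531 × 10⁻¹⁶) = 2.147 × 10⁻²³ kg·m/s.
λ = h/p = 6.626 × 10⁻³⁴ / 2.147 × 10⁻²³ = 3.09 × 10⁻¹¹ m = 30.9 pm.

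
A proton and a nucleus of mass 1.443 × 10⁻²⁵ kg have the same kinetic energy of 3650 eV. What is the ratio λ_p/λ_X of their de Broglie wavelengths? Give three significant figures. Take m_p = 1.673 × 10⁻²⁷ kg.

At fixed KE, p = √(2mKE) so λ = h/p ∝ 1/√m.
λ_p/λ_X = √(m_X/m_p) = √(1.443 × 10⁻²⁵/1.673 × 10⁻²⁷) = √(86.25) = 9.29.

λ_p/λ_X = 9.29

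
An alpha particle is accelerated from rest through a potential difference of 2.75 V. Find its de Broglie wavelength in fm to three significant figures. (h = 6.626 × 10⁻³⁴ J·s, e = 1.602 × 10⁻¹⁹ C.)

λ = 6120 fm

KE = 2eV = 2 × 1.602 × 10⁻¹⁹ × 2.750 = 8.811 × 10⁻¹⁹ J.
p = √(2mKE) = √(2 × 6.645 × 10⁻²⁷ × 8.811 × 10⁻¹⁹) = 1.082 × 10⁻²² kg·m/s.
λ = h/p = 6.626 × 10⁻³⁴ / 1.082 × 10⁻²² = 6.12 × 10⁻¹² m = 6120 fm.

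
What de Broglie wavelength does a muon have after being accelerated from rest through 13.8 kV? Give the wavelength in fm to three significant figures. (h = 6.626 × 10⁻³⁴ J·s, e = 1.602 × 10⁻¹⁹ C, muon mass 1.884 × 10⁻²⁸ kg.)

λ = 726 fm

KE = eV = 1.602 × 10⁻¹⁹ × 1.380 × 10⁴ = 2.211 × 10⁻¹⁵ J.
p = √(2mKE) = √(2 × 1.884 × 10⁻²⁸ × 2.211 × 10⁻¹⁵) = 9.127 × 10⁻²² kg·m/s.
λ = h/p = 6.626 × 10⁻³⁴ / 9.127 × 10⁻²² = 7.26 × 10⁻¹³ m = 726 fm.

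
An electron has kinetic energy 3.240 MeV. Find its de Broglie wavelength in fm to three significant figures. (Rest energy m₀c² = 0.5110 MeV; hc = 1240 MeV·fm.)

Total energy E = KE + m₀c² = 3.240 + 0.5110 = 3.7510 MeV.
(pc)² = E² − (m₀c²)² = (3.7510)² − (0.5110)² = 13.81 MeV², so pc = 3.716 MeV.
λ = hc/(pc) = 1240 MeV·fm / 3.716 MeV = 334 fm.

λ = 334 fm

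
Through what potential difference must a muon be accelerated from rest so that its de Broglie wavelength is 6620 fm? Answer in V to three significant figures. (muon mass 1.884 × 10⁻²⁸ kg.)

p = h/λ = 6.626 × 10⁻³⁴ / 6.620 × 10⁻¹² = 1.001 × 10⁻²² kg·m/s.
KE = p²/(2m) = 2.659 × 10⁻¹⁷ J.
V = KE/e = 2.659 × 10⁻¹⁷ / (1.602 × 10⁻¹⁹) = 166 V.

V = 166 V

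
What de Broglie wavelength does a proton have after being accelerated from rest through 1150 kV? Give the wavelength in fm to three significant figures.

KE = eV = 1.602 × 10⁻¹⁹ × 1.150 × 10⁶ = 1.842 × 10⁻¹³ J.
p = √(2mKE) = √(2 × 1.673 × 10⁻²⁷ × 1.842 × 10⁻¹³) = 2.483 × 10⁻²⁰ kg·m/s.
λ = h/p = 6.626 × 10⁻³⁴ / 2.483 × 10⁻²⁰ = 2.67 × 10⁻¹⁴ m = 26.7 fm.

λ = 26.7 fm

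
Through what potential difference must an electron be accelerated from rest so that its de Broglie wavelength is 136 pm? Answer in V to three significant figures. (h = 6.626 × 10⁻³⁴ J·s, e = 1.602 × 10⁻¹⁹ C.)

p = h/λ = 6.626 × 10⁻³⁴ / 1.360 × 10⁻¹⁰ = 4.872 × 10⁻²⁴ kg·m/s.
KE = p²/(2m) = 1.303 × 10⁻¹⁷ J.
V = KE/e = 1.303 × 10⁻¹⁷ / (1.602 × 10⁻¹⁹) = 81.3 V.

V = 81.3 V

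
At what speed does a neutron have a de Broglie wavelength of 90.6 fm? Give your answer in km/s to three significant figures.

v = 4370 km/s

p = h/λ = 6.626 × 10⁻³⁴ / 9.060 × 10⁻¹⁴ = 7.313 × 10⁻²¹ kg·m/s.
v = p/m = 7.313 × 10⁻²¹ / 1.675 × 10⁻²⁷ = 4.37 × 10⁶ m/s = 4370 km/s.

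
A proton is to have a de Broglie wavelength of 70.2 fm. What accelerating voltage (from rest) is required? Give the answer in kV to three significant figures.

p = h/λ = 6.626 × 10⁻³⁴ / 7.020 × 10⁻¹⁴ = 9.439 × 10⁻²¹ kg·m/s.
KE = p²/(2m) = 2.663 × 10⁻¹⁴ J.
V = KE/e = 2.663 × 10⁻¹⁴ / (1.602 × 10⁻¹⁹) = 166 kV.

V = 166 kV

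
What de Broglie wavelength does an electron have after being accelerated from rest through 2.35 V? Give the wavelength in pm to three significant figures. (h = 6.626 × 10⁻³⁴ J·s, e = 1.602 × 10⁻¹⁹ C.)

KE = eV = 1.602 × 10⁻¹⁹ × 2.350 = 3.765 × 10⁻¹⁹ J.
p = √(2mKE) = √(2 × 9.109 × 10⁻³¹ × 3.765 × 10⁻¹⁹) = 8.282 × 10⁻²⁵ kg·m/s.
λ = h/p = 6.626 × 10⁻³⁴ / 8.282 × 10⁻²⁵ = 8.00 × 10⁻¹⁰ m = 800 pm.

λ = 800 pm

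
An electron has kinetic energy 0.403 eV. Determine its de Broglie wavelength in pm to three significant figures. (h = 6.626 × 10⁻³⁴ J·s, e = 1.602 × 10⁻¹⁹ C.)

KE = 0.403 eV = 6.456 × 10⁻²⁰ J.
p = √(2mKE) = √(2 × 9.109 × 10⁻³¹ × 6.456 × 10⁻²⁰) = 3.430 × 10⁻²⁵ kg·m/s.
λ = h/p = 6.626 × 10⁻³⁴ / 3.430 × 10⁻²⁵ = 1.93 × 10⁻⁹ m = 1930 pm.

λ = 1930 pm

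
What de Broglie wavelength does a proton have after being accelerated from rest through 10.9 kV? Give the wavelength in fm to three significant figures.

λ = 274 fm

KE = eV = 1.602 × 10⁻¹⁹ × 1.090 × 10⁴ = 1.746 × 10⁻¹⁵ J.
p = √(2mKE) = √(2 × 1.673 × 10⁻²⁷ × 1.746 × 10⁻¹⁵) = 2.417 × 10⁻²¹ kg·m/s.
λ = h/p = 6.626 × 10⁻³⁴ / 2.417 × 10⁻²¹ = 2.74 × 10⁻¹³ m = 274 fm.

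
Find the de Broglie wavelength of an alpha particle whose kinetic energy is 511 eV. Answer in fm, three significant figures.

λ = 635 fm

KE = 511 eV = 8.186 × 10⁻¹⁷ J.
p = √(2mKE) = √(2 × 6.645 × 10⁻²⁷ × 8.186 × 10⁻¹⁷) = 1.043 × 10⁻²¹ kg·m/s.
λ = h/p = 6.626 × 10⁻³⁴ / 1.043 × 10⁻²¹ = 6.35 × 10⁻¹³ m = 635 fm.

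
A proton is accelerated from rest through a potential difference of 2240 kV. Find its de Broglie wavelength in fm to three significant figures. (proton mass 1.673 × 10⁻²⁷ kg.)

λ = 19.1 fm

KE = eV = 1.602 × 10⁻¹⁹ × 2.240 × 10⁶ = 3.588 × 10⁻¹³ J.
p = √(2mKE) = √(2 × 1.673 × 10⁻²⁷ × 3.588 × 10⁻¹³) = 3.465 × 10⁻²⁰ kg·m/s.
λ = h/p = 6.626 × 10⁻³⁴ / 3.465 × 10⁻²⁰ = 1.91 × 10⁻¹⁴ m = 19.1 fm.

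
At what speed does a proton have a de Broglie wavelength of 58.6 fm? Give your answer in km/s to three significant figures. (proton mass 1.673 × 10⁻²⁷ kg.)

v = 6760 km/s

p = h/λ = 6.626 × 10⁻³⁴ / 5.860 × 10⁻¹⁴ = 1.131 × 10⁻²⁰ kg·m/s.
v = p/m = 1.131 × 10⁻²⁰ / 1.673 × 10⁻²⁷ = 6.76 × 10⁶ m/s = 6760 km/s.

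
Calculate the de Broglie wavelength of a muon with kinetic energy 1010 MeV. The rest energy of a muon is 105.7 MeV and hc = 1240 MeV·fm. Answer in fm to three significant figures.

Total energy E = KE + m₀c² = 1010 + 105.7 = 1115.7 MeV.
(pc)² = E² − (m₀c²)² = (1115.7)² − (105.7)² = 1.234 × 10⁶ MeV², so pc = 1111 MeV.
λ = hc/(pc) = 1240 MeV·fm / 1111 MeV = 1.12 fm.

λ = 1.12 fm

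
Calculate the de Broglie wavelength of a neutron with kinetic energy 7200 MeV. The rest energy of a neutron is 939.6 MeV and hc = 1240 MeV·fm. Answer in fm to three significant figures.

Total energy E = KE + m₀c² = 7200 + 939.6 = 8139.6 MeV.
(pc)² = E² − (m₀c²)² = (8139.6)² − (939.6)² = 6.537 × 10⁷ MeV², so pc = 8085 MeV.
λ = hc/(pc) = 1240 MeV·fm / 8085 MeV = 0.153 fm.

λ = 0.153 fm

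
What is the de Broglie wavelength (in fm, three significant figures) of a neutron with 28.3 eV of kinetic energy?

λ = 5380 fm

KE = 28.3 eV = 4.534 × 10⁻¹⁸ J.
p = √(2mKE) = √(2 × 1.675 × 10⁻²⁷ × 4.534 × 10⁻¹⁸) = 1.232 × 10⁻²² kg·m/s.
λ = h/p = 6.626 × 10⁻³⁴ / 1.232 × 10⁻²² = 5.38 × 10⁻¹² m = 5380 fm.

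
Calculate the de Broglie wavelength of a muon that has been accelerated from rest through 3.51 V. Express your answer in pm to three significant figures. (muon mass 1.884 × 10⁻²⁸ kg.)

λ = 45.5 pm

KE = eV = 1.602 × 10⁻¹⁹ × 3.510 = 5.623 × 10⁻¹⁹ J.
p = √(2mKE) = √(2 × 1.884 × 10⁻²⁸ × 5.623 × 10⁻¹⁹) = 1.456 × 10⁻²³ kg·m/s.
λ = h/p = 6.626 × 10⁻³⁴ / 1.456 × 10⁻²³ = 4.55 × 10⁻¹¹ m = 45.5 pm.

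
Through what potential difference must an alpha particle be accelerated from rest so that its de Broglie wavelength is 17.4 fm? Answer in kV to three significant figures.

V = 341 kV

p = h/λ = 6.626 × 10⁻³⁴ / 1.740 × 10⁻¹⁴ = 3.808 × 10⁻²⁰ kg·m/s.
KE = p²/(2m) = 1.091 × 10⁻¹³ J.
V = KE/2e = 1.091 × 10⁻¹³ / (2 × 1.602 × 10⁻¹⁹) = 341 kV.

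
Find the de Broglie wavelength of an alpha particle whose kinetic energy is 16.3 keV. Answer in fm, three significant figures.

KE = 16.3 keV = 2.611 × 10⁻¹⁵ J.
p = √(2mKE) = √(2 × 6.645 × 10⁻²⁷ × 2.611 × 10⁻¹⁵) = 5.891 × 10⁻²¹ kg·m/s.
λ = h/p = 6.626 × 10⁻³⁴ / 5.891 × 10⁻²¹ = 1.12 × 10⁻¹³ m = 112 fm.

λ = 112 fm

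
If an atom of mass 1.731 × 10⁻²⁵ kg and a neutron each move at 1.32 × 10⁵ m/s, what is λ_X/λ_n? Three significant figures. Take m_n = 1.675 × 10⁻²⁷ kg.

At fixed v, p = mv so λ = h/(mv) ∝ 1/m.
λ_X/λ_n = m_n/m_X = 1.675 × 10⁻²⁷/1.731 × 10⁻²⁵ = 9.68 × 10⁻³.

λ_X/λ_n = 9.68 × 10⁻³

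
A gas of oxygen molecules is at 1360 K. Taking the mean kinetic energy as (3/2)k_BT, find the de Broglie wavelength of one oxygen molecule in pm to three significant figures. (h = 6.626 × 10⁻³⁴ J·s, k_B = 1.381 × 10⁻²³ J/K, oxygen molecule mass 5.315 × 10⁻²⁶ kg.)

KE = (3/2)k_BT = 1.5 × 1.381 × 10⁻²³ × 1360 = 2.817 × 10⁻²⁰ J.
p = √(2mKE) = √(2 × 5.315 × 10⁻²⁶ × 2.817 × 10⁻²⁰) = 5.472 × 10⁻²³ kg·m/s.
λ = h/p = 1.21 × 10⁻¹¹ m = 12.1 pm.

λ = 12.1 pm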